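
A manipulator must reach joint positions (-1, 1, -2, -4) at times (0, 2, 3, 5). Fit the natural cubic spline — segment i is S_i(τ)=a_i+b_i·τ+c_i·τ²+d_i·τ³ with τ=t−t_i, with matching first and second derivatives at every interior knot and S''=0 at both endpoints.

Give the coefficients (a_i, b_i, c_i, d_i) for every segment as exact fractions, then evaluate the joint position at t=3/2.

  seg 0: a=-1 b=87/35 c=0 d=-13/35
  seg 1: a=1 b=-69/35 c=-78/35 d=6/5
  seg 2: a=-2 b=-99/35 c=48/35 d=-8/35
S(3/2) = 59/40

Δ: Δ0=1, Δ1=-3, Δ2=-1
row 1: diag=6, rhs=-24; c'=1/6, d'=-4
row 2: denom=6−1·1/6=35/6; d'=(12−1·-4)/(35/6)=96/35
back: M2=96/35
back: M1=-4−1/6·96/35=-156/35
M: M0=0, M1=-156/35, M2=96/35, M3=0
seg 0: a=-1, c=M0/2=0, d=(M1−M0)/(6·2)=-13/35, b=Δ0−h0·(2M0+M1)/6=87/35
seg 1: a=1, c=M1/2=-78/35, d=(M2−M1)/(6·1)=6/5, b=Δ1−h1·(2M1+M2)/6=-69/35
seg 2: a=-2, c=M2/2=48/35, d=(M3−M2)/(6·2)=-8/35, b=Δ2−h2·(2M2+M3)/6=-99/35
t_q=3/2 → seg 0, τ=3/2; S=-1+87/35·τ+0·τ²+-13/35·τ³=59/40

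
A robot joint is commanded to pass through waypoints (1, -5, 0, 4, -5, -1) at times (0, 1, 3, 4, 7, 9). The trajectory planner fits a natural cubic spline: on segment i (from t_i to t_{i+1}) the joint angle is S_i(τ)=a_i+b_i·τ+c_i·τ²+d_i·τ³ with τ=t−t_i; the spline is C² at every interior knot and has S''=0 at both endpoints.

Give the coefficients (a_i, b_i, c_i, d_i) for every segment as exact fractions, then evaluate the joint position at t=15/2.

  seg 0: a=1 b=-16425/2212 c=0 d=3153/2212
  seg 1: a=-5 b=-3483/1106 c=9459/2212 d=-3211/4424
  seg 2: a=0 b=2901/553 c=-87/1106 d=-1291/1106
  seg 3: a=4 b=1755/1106 c=-1980/553 d=2269/3318
  seg 4: a=-5 b=-792/553 c=2847/1106 d=-949/2212
S(15/2) = -12959/2528

Δ: Δ0=-6, Δ1=5/2, Δ2=4, Δ3=-3, Δ4=2
row 1: diag=6, rhs=51; c'=1/3, d'=17/2
row 2: denom=6−2·1/3=16/3; d'=(9−2·17/2)/(16/3)=-3/2
row 3: denom=8−1·3/16=125/16; d'=(-42−1·-3/2)/(125/16)=-648/125
row 4: denom=10−3·48/125=1106/125; d'=(30−3·-648/125)/(1106/125)=2847/553
back: M4=2847/553
back: M3=-648/125−48/125·2847/553=-3960/553
back: M2=-3/2−3/16·-3960/553=-87/553
back: M1=17/2−1/3·-87/553=9459/1106
M: M0=0, M1=9459/1106, M2=-87/553, M3=-3960/553, M4=2847/553, M5=0
seg 0: a=1, c=M0/2=0, d=(M1−M0)/(6·1)=3153/2212, b=Δ0−h0·(2M0+M1)/6=-16425/2212
seg 1: a=-5, c=M1/2=9459/2212, d=(M2−M1)/(6·2)=-3211/4424, b=Δ1−h1·(2M1+M2)/6=-3483/1106
seg 2: a=0, c=M2/2=-87/1106, d=(M3−M2)/(6·1)=-1291/1106, b=Δ2−h2·(2M2+M3)/6=2901/553
seg 3: a=4, c=M3/2=-1980/553, d=(M4−M3)/(6·3)=2269/3318, b=Δ3−h3·(2M3+M4)/6=1755/1106
seg 4: a=-5, c=M4/2=2847/1106, d=(M5−M4)/(6·2)=-949/2212, b=Δ4−h4·(2M4+M5)/6=-792/553
t_q=15/2 → seg 4, τ=1/2; S=-5+-792/553·τ+2847/1106·τ²+-949/2212·τ³=-12959/2528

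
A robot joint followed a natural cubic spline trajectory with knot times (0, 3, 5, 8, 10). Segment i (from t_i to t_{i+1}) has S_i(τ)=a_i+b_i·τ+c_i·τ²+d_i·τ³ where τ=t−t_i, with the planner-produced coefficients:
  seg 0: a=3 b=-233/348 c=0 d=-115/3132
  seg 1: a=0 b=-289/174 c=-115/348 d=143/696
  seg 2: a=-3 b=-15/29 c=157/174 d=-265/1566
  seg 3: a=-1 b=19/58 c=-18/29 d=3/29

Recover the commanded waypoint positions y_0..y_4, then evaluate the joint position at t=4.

y_0=3 y_1=0 y_2=-3 y_3=-1 y_4=-2
S(4) = -1243/696

y_0 = S_0(0) = a_0 = 3
y_1 = S_1(0) = a_1 = 0
y_2 = S_2(0) = a_2 = -3
y_3 = S_3(0) = a_3 = -1
y_4 = S_3(2) = -2
t_q=4 is in segment 1 (τ=1); S_1(τ)=-1243/696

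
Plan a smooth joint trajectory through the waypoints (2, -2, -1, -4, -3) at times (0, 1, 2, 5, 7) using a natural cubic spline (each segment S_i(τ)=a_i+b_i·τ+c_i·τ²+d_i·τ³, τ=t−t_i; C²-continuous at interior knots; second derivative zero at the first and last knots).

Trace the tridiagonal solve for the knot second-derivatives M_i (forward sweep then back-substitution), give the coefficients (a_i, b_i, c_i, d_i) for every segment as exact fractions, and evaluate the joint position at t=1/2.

Δ: Δ0=-4, Δ1=1, Δ2=-1, Δ3=1/2
row 1: diag=4, rhs=30; c'=1/4, d'=15/2
row 2: denom=8−1·1/4=31/4; d'=(-12−1·15/2)/(31/4)=-78/31
row 3: denom=10−3·12/31=274/31; d'=(9−3·-78/31)/(274/31)=513/274
back: M3=513/274
back: M2=-78/31−12/31·513/274=-444/137
back: M1=15/2−1/4·-444/137=2277/274
M: M0=0, M1=2277/274, M2=-444/137, M3=513/274, M4=0
seg 0: a=2, c=M0/2=0, d=(M1−M0)/(6·1)=759/548, b=Δ0−h0·(2M0+M1)/6=-2951/548
seg 1: a=-2, c=M1/2=2277/548, d=(M2−M1)/(6·1)=-1055/548, b=Δ1−h1·(2M1+M2)/6=-337/274
seg 2: a=-1, c=M2/2=-222/137, d=(M3−M2)/(6·3)=467/1644, b=Δ2−h2·(2M2+M3)/6=715/548
seg 3: a=-4, c=M3/2=513/548, d=(M4−M3)/(6·2)=-171/1096, b=Δ3−h3·(2M3+M4)/6=-205/274
t_q=1/2 → seg 0, τ=1/2; S=2+-2951/548·τ+0·τ²+759/548·τ³=-2277/4384

  seg 0: a=2 b=-2951/548 c=0 d=759/548
  seg 1: a=-2 b=-337/274 c=2277/548 d=-1055/548
  seg 2: a=-1 b=715/548 c=-222/137 d=467/1644
  seg 3: a=-4 b=-205/274 c=513/548 d=-171/1096
S(1/2) = -2277/4384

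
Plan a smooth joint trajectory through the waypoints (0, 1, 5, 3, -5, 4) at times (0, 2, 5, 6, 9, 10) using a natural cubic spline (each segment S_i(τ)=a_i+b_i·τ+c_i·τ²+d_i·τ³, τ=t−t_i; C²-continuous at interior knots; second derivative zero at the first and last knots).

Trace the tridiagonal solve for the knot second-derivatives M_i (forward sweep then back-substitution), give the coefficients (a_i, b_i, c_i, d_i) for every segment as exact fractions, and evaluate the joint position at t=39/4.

Δ: Δ0=1/2, Δ1=4/3, Δ2=-2, Δ3=-8/3, Δ4=9
row 1: diag=10, rhs=5; c'=3/10, d'=1/2
row 2: denom=8−3·3/10=71/10; d'=(-20−3·1/2)/(71/10)=-215/71
row 3: denom=8−1·10/71=558/71; d'=(-4−1·-215/71)/(558/71)=-23/186
row 4: denom=8−3·71/186=425/62; d'=(70−3·-23/186)/(425/62)=4363/425
back: M4=4363/425
back: M3=-23/186−71/186·4363/425=-1718/425
back: M2=-215/71−10/71·-1718/425=-209/85
back: M1=1/2−3/10·-209/85=526/425
M: M0=0, M1=526/425, M2=-209/85, M3=-1718/425, M4=4363/425, M5=0
seg 0: a=0, c=M0/2=0, d=(M1−M0)/(6·2)=263/2550, b=Δ0−h0·(2M0+M1)/6=223/2550
seg 1: a=1, c=M1/2=263/425, d=(M2−M1)/(6·3)=-1571/7650, b=Δ1−h1·(2M1+M2)/6=3379/2550
seg 2: a=5, c=M2/2=-209/170, d=(M3−M2)/(6·1)=-673/2550, b=Δ2−h2·(2M2+M3)/6=-38/75
seg 3: a=3, c=M3/2=-859/425, d=(M4−M3)/(6·3)=2027/2550, b=Δ3−h3·(2M3+M4)/6=-9581/2550
seg 4: a=-5, c=M4/2=4363/850, d=(M5−M4)/(6·1)=-4363/2550, b=Δ4−h4·(2M4+M5)/6=7112/1275
t_q=39/4 → seg 4, τ=3/4; S=-5+7112/1275·τ+4363/850·τ²+-4363/2550·τ³=14677/10880

  seg 0: a=0 b=223/2550 c=0 d=263/2550
  seg 1: a=1 b=3379/2550 c=263/425 d=-1571/7650
  seg 2: a=5 b=-38/75 c=-209/170 d=-673/2550
  seg 3: a=3 b=-9581/2550 c=-859/425 d=2027/2550
  seg 4: a=-5 b=7112/1275 c=4363/850 d=-4363/2550
S(39/4) = 14677/10880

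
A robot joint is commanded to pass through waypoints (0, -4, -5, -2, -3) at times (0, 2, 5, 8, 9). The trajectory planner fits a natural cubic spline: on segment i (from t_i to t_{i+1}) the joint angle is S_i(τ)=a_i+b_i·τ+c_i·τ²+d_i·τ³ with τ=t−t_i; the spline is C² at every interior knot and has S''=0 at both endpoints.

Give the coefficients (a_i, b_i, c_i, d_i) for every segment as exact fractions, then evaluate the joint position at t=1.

Δ: Δ0=-2, Δ1=-1/3, Δ2=1, Δ3=-1
row 1: diag=10, rhs=10; c'=3/10, d'=1
row 2: denom=12−3·3/10=111/10; d'=(8−3·1)/(111/10)=50/111
row 3: denom=8−3·10/37=266/37; d'=(-12−3·50/111)/(266/37)=-13/7
back: M3=-13/7
back: M2=50/111−10/37·-13/7=20/21
back: M1=1−3/10·20/21=5/7
M: M0=0, M1=5/7, M2=20/21, M3=-13/7, M4=0
seg 0: a=0, c=M0/2=0, d=(M1−M0)/(6·2)=5/84, b=Δ0−h0·(2M0+M1)/6=-47/21
seg 1: a=-4, c=M1/2=5/14, d=(M2−M1)/(6·3)=5/378, b=Δ1−h1·(2M1+M2)/6=-32/21
seg 2: a=-5, c=M2/2=10/21, d=(M3−M2)/(6·3)=-59/378, b=Δ2−h2·(2M2+M3)/6=41/42
seg 3: a=-2, c=M3/2=-13/14, d=(M4−M3)/(6·1)=13/42, b=Δ3−h3·(2M3+M4)/6=-8/21
t_q=1 → seg 0, τ=1; S=0+-47/21·τ+0·τ²+5/84·τ³=-61/28

  seg 0: a=0 b=-47/21 c=0 d=5/84
  seg 1: a=-4 b=-32/21 c=5/14 d=5/378
  seg 2: a=-5 b=41/42 c=10/21 d=-59/378
  seg 3: a=-2 b=-8/21 c=-13/14 d=13/42
S(1) = -61/28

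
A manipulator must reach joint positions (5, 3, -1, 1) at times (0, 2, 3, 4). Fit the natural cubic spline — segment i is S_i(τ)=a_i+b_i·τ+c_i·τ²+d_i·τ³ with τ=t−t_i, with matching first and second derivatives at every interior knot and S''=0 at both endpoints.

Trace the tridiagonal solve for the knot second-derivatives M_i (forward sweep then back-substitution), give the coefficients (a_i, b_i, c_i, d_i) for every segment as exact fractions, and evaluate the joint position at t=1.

  seg 0: a=5 b=13/23 c=0 d=-9/23
  seg 1: a=3 b=-95/23 c=-54/23 d=57/23
  seg 2: a=-1 b=-32/23 c=117/23 d=-39/23
S(1) = 119/23

Δ: Δ0=-1, Δ1=-4, Δ2=2
row 1: diag=6, rhs=-18; c'=1/6, d'=-3
row 2: denom=4−1·1/6=23/6; d'=(36−1·-3)/(23/6)=234/23
back: M2=234/23
back: M1=-3−1/6·234/23=-108/23
M: M0=0, M1=-108/23, M2=234/23, M3=0
seg 0: a=5, c=M0/2=0, d=(M1−M0)/(6·2)=-9/23, b=Δ0−h0·(2M0+M1)/6=13/23
seg 1: a=3, c=M1/2=-54/23, d=(M2−M1)/(6·1)=57/23, b=Δ1−h1·(2M1+M2)/6=-95/23
seg 2: a=-1, c=M2/2=117/23, d=(M3−M2)/(6·1)=-39/23, b=Δ2−h2·(2M2+M3)/6=-32/23
t_q=1 → seg 0, τ=1; S=5+13/23·τ+0·τ²+-9/23·τ³=119/23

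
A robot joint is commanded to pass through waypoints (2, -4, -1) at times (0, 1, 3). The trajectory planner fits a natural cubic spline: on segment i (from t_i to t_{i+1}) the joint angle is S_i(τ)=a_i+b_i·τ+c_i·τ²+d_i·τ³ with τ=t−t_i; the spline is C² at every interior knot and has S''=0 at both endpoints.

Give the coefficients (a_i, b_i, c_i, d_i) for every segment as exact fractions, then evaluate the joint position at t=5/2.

  seg 0: a=2 b=-29/4 c=0 d=5/4
  seg 1: a=-4 b=-7/2 c=15/4 d=-5/8
S(5/2) = -187/64

Δ: Δ0=-6, Δ1=3/2
row 1: diag=6, rhs=45; c'=1/3, d'=15/2
back: M1=15/2
M: M0=0, M1=15/2, M2=0
seg 0: a=2, c=M0/2=0, d=(M1−M0)/(6·1)=5/4, b=Δ0−h0·(2M0+M1)/6=-29/4
seg 1: a=-4, c=M1/2=15/4, d=(M2−M1)/(6·2)=-5/8, b=Δ1−h1·(2M1+M2)/6=-7/2
t_q=5/2 → seg 1, τ=3/2; S=-4+-7/2·τ+15/4·τ²+-5/8·τ³=-187/64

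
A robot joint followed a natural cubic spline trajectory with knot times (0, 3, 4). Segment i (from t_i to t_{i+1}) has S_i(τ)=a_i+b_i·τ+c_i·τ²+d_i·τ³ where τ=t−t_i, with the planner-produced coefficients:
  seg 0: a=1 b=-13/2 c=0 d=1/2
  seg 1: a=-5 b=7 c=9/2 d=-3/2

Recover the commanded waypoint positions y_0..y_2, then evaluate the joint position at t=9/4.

y_0 = S_0(0) = a_0 = 1
y_1 = S_1(0) = a_1 = -5
y_2 = S_1(1) = 5
t_q=9/4 is in segment 0 (τ=9/4); S_0(τ)=-1015/128

y_0=1 y_1=-5 y_2=5
S(9/4) = -1015/128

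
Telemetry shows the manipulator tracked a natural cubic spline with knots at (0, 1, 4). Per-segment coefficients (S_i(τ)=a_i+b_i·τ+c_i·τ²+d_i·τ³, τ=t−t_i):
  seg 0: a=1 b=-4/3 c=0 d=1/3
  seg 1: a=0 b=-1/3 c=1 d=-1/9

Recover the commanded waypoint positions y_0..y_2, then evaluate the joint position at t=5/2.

y_0 = S_0(0) = a_0 = 1
y_1 = S_1(0) = a_1 = 0
y_2 = S_1(3) = 5
t_q=5/2 is in segment 1 (τ=3/2); S_1(τ)=11/8

y_0=1 y_1=0 y_2=5
S(5/2) = 11/8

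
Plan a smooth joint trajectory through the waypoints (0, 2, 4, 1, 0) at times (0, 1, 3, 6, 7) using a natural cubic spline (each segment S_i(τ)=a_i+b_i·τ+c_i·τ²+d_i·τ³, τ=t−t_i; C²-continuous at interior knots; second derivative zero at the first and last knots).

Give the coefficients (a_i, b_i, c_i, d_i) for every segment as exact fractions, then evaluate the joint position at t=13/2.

Δ: Δ0=2, Δ1=1, Δ2=-1, Δ3=-1
row 1: diag=6, rhs=-6; c'=1/3, d'=-1
row 2: denom=10−2·1/3=28/3; d'=(-12−2·-1)/(28/3)=-15/14
row 3: denom=8−3·9/28=197/28; d'=(0−3·-15/14)/(197/28)=90/197
back: M3=90/197
back: M2=-15/14−9/28·90/197=-240/197
back: M1=-1−1/3·-240/197=-117/197
M: M0=0, M1=-117/197, M2=-240/197, M3=90/197, M4=0
seg 0: a=0, c=M0/2=0, d=(M1−M0)/(6·1)=-39/394, b=Δ0−h0·(2M0+M1)/6=827/394
seg 1: a=2, c=M1/2=-117/394, d=(M2−M1)/(6·2)=-41/788, b=Δ1−h1·(2M1+M2)/6=355/197
seg 2: a=4, c=M2/2=-120/197, d=(M3−M2)/(6·3)=55/591, b=Δ2−h2·(2M2+M3)/6=-2/197
seg 3: a=1, c=M3/2=45/197, d=(M4−M3)/(6·1)=-15/197, b=Δ3−h3·(2M3+M4)/6=-227/197
t_q=13/2 → seg 3, τ=1/2; S=1+-227/197·τ+45/197·τ²+-15/197·τ³=743/1576

  seg 0: a=0 b=827/394 c=0 d=-39/394
  seg 1: a=2 b=355/197 c=-117/394 d=-41/788
  seg 2: a=4 b=-2/197 c=-120/197 d=55/591
  seg 3: a=1 b=-227/197 c=45/197 d=-15/197
S(13/2) = 743/1576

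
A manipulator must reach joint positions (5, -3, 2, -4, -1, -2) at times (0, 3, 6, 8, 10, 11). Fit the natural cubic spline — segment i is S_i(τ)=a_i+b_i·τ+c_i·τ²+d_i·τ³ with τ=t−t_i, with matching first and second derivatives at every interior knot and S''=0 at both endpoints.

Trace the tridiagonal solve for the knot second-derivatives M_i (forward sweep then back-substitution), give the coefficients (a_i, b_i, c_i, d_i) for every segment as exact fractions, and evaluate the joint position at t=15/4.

  seg 0: a=5 b=-1674/383 c=0 d=1958/10341
  seg 1: a=-3 b=284/383 c=1958/1149 d=-4811/10341
  seg 2: a=2 b=-611/383 c=-951/383 d=341/383
  seg 3: a=-4 b=-323/383 c=1095/383 d=-2585/3064
  seg 4: a=-1 b=359/766 c=-3375/1532 d=1125/1532
S(15/4) = -41219/24512

Δ: Δ0=-8/3, Δ1=5/3, Δ2=-3, Δ3=3/2, Δ4=-1
row 1: diag=12, rhs=26; c'=1/4, d'=13/6
row 2: denom=10−3·1/4=37/4; d'=(-28−3·13/6)/(37/4)=-138/37
row 3: denom=8−2·8/37=280/37; d'=(27−2·-138/37)/(280/37)=255/56
row 4: denom=6−2·37/140=383/70; d'=(-15−2·255/56)/(383/70)=-3375/766
back: M4=-3375/766
back: M3=255/56−37/140·-3375/766=2190/383
back: M2=-138/37−8/37·2190/383=-1902/383
back: M1=13/6−1/4·-1902/383=3916/1149
M: M0=0, M1=3916/1149, M2=-1902/383, M3=2190/383, M4=-3375/766, M5=0
seg 0: a=5, c=M0/2=0, d=(M1−M0)/(6·3)=1958/10341, b=Δ0−h0·(2M0+M1)/6=-1674/383
seg 1: a=-3, c=M1/2=1958/1149, d=(M2−M1)/(6·3)=-4811/10341, b=Δ1−h1·(2M1+M2)/6=284/383
seg 2: a=2, c=M2/2=-951/383, d=(M3−M2)/(6·2)=341/383, b=Δ2−h2·(2M2+M3)/6=-611/383
seg 3: a=-4, c=M3/2=1095/383, d=(M4−M3)/(6·2)=-2585/3064, b=Δ3−h3·(2M3+M4)/6=-323/383
seg 4: a=-1, c=M4/2=-3375/1532, d=(M5−M4)/(6·1)=1125/1532, b=Δ4−h4·(2M4+M5)/6=359/766
t_q=15/4 → seg 1, τ=3/4; S=-3+284/383·τ+1958/1149·τ²+-4811/10341·τ³=-41219/24512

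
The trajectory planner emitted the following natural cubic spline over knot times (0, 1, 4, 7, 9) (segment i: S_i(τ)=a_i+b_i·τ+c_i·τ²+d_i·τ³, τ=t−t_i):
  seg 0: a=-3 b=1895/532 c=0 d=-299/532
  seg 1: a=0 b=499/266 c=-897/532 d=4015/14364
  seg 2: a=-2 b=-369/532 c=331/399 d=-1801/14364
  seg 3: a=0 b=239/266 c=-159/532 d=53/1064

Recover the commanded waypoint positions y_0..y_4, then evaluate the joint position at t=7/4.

y_0 = S_0(0) = a_0 = -3
y_1 = S_1(0) = a_1 = 0
y_2 = S_2(0) = a_2 = -2
y_3 = S_3(0) = a_3 = 0
y_4 = S_3(2) = 1
t_q=7/4 is in segment 1 (τ=3/4); S_1(τ)=1033/1792

y_0=-3 y_1=0 y_2=-2 y_3=0 y_4=1
S(7/4) = 1033/1792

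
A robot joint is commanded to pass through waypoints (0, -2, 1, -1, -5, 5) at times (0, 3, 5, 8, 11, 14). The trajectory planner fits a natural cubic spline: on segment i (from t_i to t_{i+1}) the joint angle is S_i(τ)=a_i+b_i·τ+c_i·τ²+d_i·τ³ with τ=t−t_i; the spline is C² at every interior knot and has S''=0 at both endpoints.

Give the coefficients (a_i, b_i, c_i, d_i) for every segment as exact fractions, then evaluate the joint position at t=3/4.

  seg 0: a=0 b=-241/165 c=0 d=131/1485
  seg 1: a=-2 b=152/165 c=131/165 d=-111/440
  seg 2: a=1 b=353/330 c=-95/132 d=31/660
  seg 3: a=-1 b=-1307/660 c=-49/165 d=203/1188
  seg 4: a=-5 b=281/330 c=273/220 d=-91/660
S(3/4) = -745/704

Δ: Δ0=-2/3, Δ1=3/2, Δ2=-2/3, Δ3=-4/3, Δ4=10/3
row 1: diag=10, rhs=13; c'=1/5, d'=13/10
row 2: denom=10−2·1/5=48/5; d'=(-13−2·13/10)/(48/5)=-13/8
row 3: denom=12−3·5/16=177/16; d'=(-4−3·-13/8)/(177/16)=14/177
row 4: denom=12−3·16/59=660/59; d'=(28−3·14/177)/(660/59)=273/110
back: M4=273/110
back: M3=14/177−16/59·273/110=-98/165
back: M2=-13/8−5/16·-98/165=-95/66
back: M1=13/10−1/5·-95/66=262/165
M: M0=0, M1=262/165, M2=-95/66, M3=-98/165, M4=273/110, M5=0
seg 0: a=0, c=M0/2=0, d=(M1−M0)/(6·3)=131/1485, b=Δ0−h0·(2M0+M1)/6=-241/165
seg 1: a=-2, c=M1/2=131/165, d=(M2−M1)/(6·2)=-111/440, b=Δ1−h1·(2M1+M2)/6=152/165
seg 2: a=1, c=M2/2=-95/132, d=(M3−M2)/(6·3)=31/660, b=Δ2−h2·(2M2+M3)/6=353/330
seg 3: a=-1, c=M3/2=-49/165, d=(M4−M3)/(6·3)=203/1188, b=Δ3−h3·(2M3+M4)/6=-1307/660
seg 4: a=-5, c=M4/2=273/220, d=(M5−M4)/(6·3)=-91/660, b=Δ4−h4·(2M4+M5)/6=281/330
t_q=3/4 → seg 0, τ=3/4; S=0+-241/165·τ+0·τ²+131/1485·τ³=-745/704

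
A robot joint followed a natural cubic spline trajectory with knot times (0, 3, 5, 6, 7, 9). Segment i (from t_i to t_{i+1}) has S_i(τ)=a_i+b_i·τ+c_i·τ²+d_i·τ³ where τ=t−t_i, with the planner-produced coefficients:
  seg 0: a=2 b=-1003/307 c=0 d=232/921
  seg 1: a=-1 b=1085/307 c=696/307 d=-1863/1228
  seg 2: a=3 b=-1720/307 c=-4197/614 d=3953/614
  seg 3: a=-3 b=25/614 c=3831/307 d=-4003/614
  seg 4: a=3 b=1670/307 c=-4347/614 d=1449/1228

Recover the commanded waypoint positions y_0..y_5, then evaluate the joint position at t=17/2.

y_0=2 y_1=-1 y_2=3 y_3=-3 y_4=3 y_5=-5
S(17/2) = -7737/9824

y_0 = S_0(0) = a_0 = 2
y_1 = S_1(0) = a_1 = -1
y_2 = S_2(0) = a_2 = 3
y_3 = S_3(0) = a_3 = -3
y_4 = S_4(0) = a_4 = 3
y_5 = S_4(2) = -5
t_q=17/2 is in segment 4 (τ=3/2); S_4(τ)=-7737/9824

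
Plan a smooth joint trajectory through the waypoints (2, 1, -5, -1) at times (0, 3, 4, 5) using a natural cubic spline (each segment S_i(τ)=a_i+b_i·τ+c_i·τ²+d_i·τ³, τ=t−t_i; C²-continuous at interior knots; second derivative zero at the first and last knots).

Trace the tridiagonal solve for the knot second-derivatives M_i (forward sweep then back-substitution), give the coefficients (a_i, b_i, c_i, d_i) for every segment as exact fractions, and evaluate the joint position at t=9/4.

  seg 0: a=2 b=263/93 c=0 d=-98/279
  seg 1: a=1 b=-619/93 c=-98/31 d=355/93
  seg 2: a=-5 b=-142/93 c=257/31 d=-257/93
S(9/4) = 4327/992

Δ: Δ0=-1/3, Δ1=-6, Δ2=4
row 1: diag=8, rhs=-34; c'=1/8, d'=-17/4
row 2: denom=4−1·1/8=31/8; d'=(60−1·-17/4)/(31/8)=514/31
back: M2=514/31
back: M1=-17/4−1/8·514/31=-196/31
M: M0=0, M1=-196/31, M2=514/31, M3=0
seg 0: a=2, c=M0/2=0, d=(M1−M0)/(6·3)=-98/279, b=Δ0−h0·(2M0+M1)/6=263/93
seg 1: a=1, c=M1/2=-98/31, d=(M2−M1)/(6·1)=355/93, b=Δ1−h1·(2M1+M2)/6=-619/93
seg 2: a=-5, c=M2/2=257/31, d=(M3−M2)/(6·1)=-257/93, b=Δ2−h2·(2M2+M3)/6=-142/93
t_q=9/4 → seg 0, τ=9/4; S=2+263/93·τ+0·τ²+-98/279·τ³=4327/992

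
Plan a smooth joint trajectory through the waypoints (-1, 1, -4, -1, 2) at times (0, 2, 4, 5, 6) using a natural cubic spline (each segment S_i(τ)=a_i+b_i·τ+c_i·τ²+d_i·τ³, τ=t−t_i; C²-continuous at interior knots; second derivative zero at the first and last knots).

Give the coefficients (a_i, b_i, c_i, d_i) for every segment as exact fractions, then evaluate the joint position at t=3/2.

  seg 0: a=-1 b=139/56 c=0 d=-83/224
  seg 1: a=1 b=-55/28 c=-249/112 d=219/224
  seg 2: a=-4 b=7/8 c=51/14 d=-85/56
  seg 3: a=-1 b=101/28 c=-51/56 d=17/56
S(3/2) = 377/256

Δ: Δ0=1, Δ1=-5/2, Δ2=3, Δ3=3
row 1: diag=8, rhs=-21; c'=1/4, d'=-21/8
row 2: denom=6−2·1/4=11/2; d'=(33−2·-21/8)/(11/2)=153/22
row 3: denom=4−1·2/11=42/11; d'=(0−1·153/22)/(42/11)=-51/28
back: M3=-51/28
back: M2=153/22−2/11·-51/28=51/7
back: M1=-21/8−1/4·51/7=-249/56
M: M0=0, M1=-249/56, M2=51/7, M3=-51/28, M4=0
seg 0: a=-1, c=M0/2=0, d=(M1−M0)/(6·2)=-83/224, b=Δ0−h0·(2M0+M1)/6=139/56
seg 1: a=1, c=M1/2=-249/112, d=(M2−M1)/(6·2)=219/224, b=Δ1−h1·(2M1+M2)/6=-55/28
seg 2: a=-4, c=M2/2=51/14, d=(M3−M2)/(6·1)=-85/56, b=Δ2−h2·(2M2+M3)/6=7/8
seg 3: a=-1, c=M3/2=-51/56, d=(M4−M3)/(6·1)=17/56, b=Δ3−h3·(2M3+M4)/6=101/28
t_q=3/2 → seg 0, τ=3/2; S=-1+139/56·τ+0·τ²+-83/224·τ³=377/256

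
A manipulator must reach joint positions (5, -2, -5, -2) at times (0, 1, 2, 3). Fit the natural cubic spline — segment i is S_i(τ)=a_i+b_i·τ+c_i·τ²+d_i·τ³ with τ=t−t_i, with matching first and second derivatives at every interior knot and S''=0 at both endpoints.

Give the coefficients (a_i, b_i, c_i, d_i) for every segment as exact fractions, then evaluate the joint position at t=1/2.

Δ: Δ0=-7, Δ1=-3, Δ2=3
row 1: diag=4, rhs=24; c'=1/4, d'=6
row 2: denom=4−1·1/4=15/4; d'=(36−1·6)/(15/4)=8
back: M2=8
back: M1=6−1/4·8=4
M: M0=0, M1=4, M2=8, M3=0
seg 0: a=5, c=M0/2=0, d=(M1−M0)/(6·1)=2/3, b=Δ0−h0·(2M0+M1)/6=-23/3
seg 1: a=-2, c=M1/2=2, d=(M2−M1)/(6·1)=2/3, b=Δ1−h1·(2M1+M2)/6=-17/3
seg 2: a=-5, c=M2/2=4, d=(M3−M2)/(6·1)=-4/3, b=Δ2−h2·(2M2+M3)/6=1/3
t_q=1/2 → seg 0, τ=1/2; S=5+-23/3·τ+0·τ²+2/3·τ³=5/4

  seg 0: a=5 b=-23/3 c=0 d=2/3
  seg 1: a=-2 b=-17/3 c=2 d=2/3
  seg 2: a=-5 b=1/3 c=4 d=-4/3
S(1/2) = 5/4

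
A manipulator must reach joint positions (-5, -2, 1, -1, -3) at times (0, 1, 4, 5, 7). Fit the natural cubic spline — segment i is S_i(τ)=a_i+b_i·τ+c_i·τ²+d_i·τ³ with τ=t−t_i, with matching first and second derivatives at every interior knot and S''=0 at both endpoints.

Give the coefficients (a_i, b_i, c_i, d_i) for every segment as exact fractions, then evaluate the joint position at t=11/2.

  seg 0: a=-5 b=1003/322 c=0 d=-37/322
  seg 1: a=-2 b=446/161 c=-111/322 d=-79/966
  seg 2: a=1 b=-485/322 c=-174/161 d=27/46
  seg 3: a=-1 b=-307/161 c=219/322 d=-73/644
S(11/2) = -1323/736

Δ: Δ0=3, Δ1=1, Δ2=-2, Δ3=-1
row 1: diag=8, rhs=-12; c'=3/8, d'=-3/2
row 2: denom=8−3·3/8=55/8; d'=(-18−3·-3/2)/(55/8)=-108/55
row 3: denom=6−1·8/55=322/55; d'=(6−1·-108/55)/(322/55)=219/161
back: M3=219/161
back: M2=-108/55−8/55·219/161=-348/161
back: M1=-3/2−3/8·-348/161=-111/161
M: M0=0, M1=-111/161, M2=-348/161, M3=219/161, M4=0
seg 0: a=-5, c=M0/2=0, d=(M1−M0)/(6·1)=-37/322, b=Δ0−h0·(2M0+M1)/6=1003/322
seg 1: a=-2, c=M1/2=-111/322, d=(M2−M1)/(6·3)=-79/966, b=Δ1−h1·(2M1+M2)/6=446/161
seg 2: a=1, c=M2/2=-174/161, d=(M3−M2)/(6·1)=27/46, b=Δ2−h2·(2M2+M3)/6=-485/322
seg 3: a=-1, c=M3/2=219/322, d=(M4−M3)/(6·2)=-73/644, b=Δ3−h3·(2M3+M4)/6=-307/161
t_q=11/2 → seg 3, τ=1/2; S=-1+-307/161·τ+219/322·τ²+-73/644·τ³=-1323/736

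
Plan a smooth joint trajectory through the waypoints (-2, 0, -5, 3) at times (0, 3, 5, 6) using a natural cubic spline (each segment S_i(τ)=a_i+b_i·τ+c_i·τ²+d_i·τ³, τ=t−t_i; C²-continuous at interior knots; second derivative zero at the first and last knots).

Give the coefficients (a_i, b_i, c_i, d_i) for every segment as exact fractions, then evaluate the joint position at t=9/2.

Δ: Δ0=2/3, Δ1=-5/2, Δ2=8
row 1: diag=10, rhs=-19; c'=1/5, d'=-19/10
row 2: denom=6−2·1/5=28/5; d'=(63−2·-19/10)/(28/5)=167/14
back: M2=167/14
back: M1=-19/10−1/5·167/14=-30/7
M: M0=0, M1=-30/7, M2=167/14, M3=0
seg 0: a=-2, c=M0/2=0, d=(M1−M0)/(6·3)=-5/21, b=Δ0−h0·(2M0+M1)/6=59/21
seg 1: a=0, c=M1/2=-15/7, d=(M2−M1)/(6·2)=227/168, b=Δ1−h1·(2M1+M2)/6=-76/21
seg 2: a=-5, c=M2/2=167/28, d=(M3−M2)/(6·1)=-167/84, b=Δ2−h2·(2M2+M3)/6=169/42
t_q=9/2 → seg 1, τ=3/2; S=0+-76/21·τ+-15/7·τ²+227/168·τ³=-2549/448

  seg 0: a=-2 b=59/21 c=0 d=-5/21
  seg 1: a=0 b=-76/21 c=-15/7 d=227/168
  seg 2: a=-5 b=169/42 c=167/28 d=-167/84
S(9/2) = -2549/448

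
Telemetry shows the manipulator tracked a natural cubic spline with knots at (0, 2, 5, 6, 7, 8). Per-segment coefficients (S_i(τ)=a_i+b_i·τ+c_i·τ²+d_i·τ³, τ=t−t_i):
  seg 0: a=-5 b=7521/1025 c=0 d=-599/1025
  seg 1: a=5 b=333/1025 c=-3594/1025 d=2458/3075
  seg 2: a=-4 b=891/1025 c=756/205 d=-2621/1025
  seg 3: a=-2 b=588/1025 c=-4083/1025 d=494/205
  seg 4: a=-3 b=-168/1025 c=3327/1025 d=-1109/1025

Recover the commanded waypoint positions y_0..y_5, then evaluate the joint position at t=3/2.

y_0=-5 y_1=5 y_2=-4 y_3=-2 y_4=-3 y_5=-1
S(3/2) = 33079/8200

y_0 = S_0(0) = a_0 = -5
y_1 = S_1(0) = a_1 = 5
y_2 = S_2(0) = a_2 = -4
y_3 = S_3(0) = a_3 = -2
y_4 = S_4(0) = a_4 = -3
y_5 = S_4(1) = -1
t_q=3/2 is in segment 0 (τ=3/2); S_0(τ)=33079/8200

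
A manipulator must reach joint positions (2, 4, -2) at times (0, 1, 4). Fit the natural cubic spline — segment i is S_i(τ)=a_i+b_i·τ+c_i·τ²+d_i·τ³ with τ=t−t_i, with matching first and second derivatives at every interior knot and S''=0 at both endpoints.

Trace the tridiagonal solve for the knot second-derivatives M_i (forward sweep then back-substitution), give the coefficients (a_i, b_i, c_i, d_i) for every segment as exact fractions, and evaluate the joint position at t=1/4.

  seg 0: a=2 b=5/2 c=0 d=-1/2
  seg 1: a=4 b=1 c=-3/2 d=1/6
S(1/4) = 335/128

Δ: Δ0=2, Δ1=-2
row 1: diag=8, rhs=-24; c'=3/8, d'=-3
back: M1=-3
M: M0=0, M1=-3, M2=0
seg 0: a=2, c=M0/2=0, d=(M1−M0)/(6·1)=-1/2, b=Δ0−h0·(2M0+M1)/6=5/2
seg 1: a=4, c=M1/2=-3/2, d=(M2−M1)/(6·3)=1/6, b=Δ1−h1·(2M1+M2)/6=1
t_q=1/4 → seg 0, τ=1/4; S=2+5/2·τ+0·τ²+-1/2·τ³=335/128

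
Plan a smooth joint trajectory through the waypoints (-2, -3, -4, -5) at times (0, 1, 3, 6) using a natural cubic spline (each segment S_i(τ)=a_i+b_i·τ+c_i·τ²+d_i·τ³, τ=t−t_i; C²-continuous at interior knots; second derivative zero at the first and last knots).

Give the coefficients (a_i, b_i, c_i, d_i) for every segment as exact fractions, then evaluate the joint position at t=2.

  seg 0: a=-2 b=-13/12 c=0 d=1/12
  seg 1: a=-3 b=-5/6 c=1/4 d=-1/24
  seg 2: a=-4 b=-1/3 c=0 d=0
S(2) = -29/8

Δ: Δ0=-1, Δ1=-1/2, Δ2=-1/3
row 1: diag=6, rhs=3; c'=1/3, d'=1/2
row 2: denom=10−2·1/3=28/3; d'=(1−2·1/2)/(28/3)=0
back: M2=0
back: M1=1/2−1/3·0=1/2
M: M0=0, M1=1/2, M2=0, M3=0
seg 0: a=-2, c=M0/2=0, d=(M1−M0)/(6·1)=1/12, b=Δ0−h0·(2M0+M1)/6=-13/12
seg 1: a=-3, c=M1/2=1/4, d=(M2−M1)/(6·2)=-1/24, b=Δ1−h1·(2M1+M2)/6=-5/6
seg 2: a=-4, c=M2/2=0, d=(M3−M2)/(6·3)=0, b=Δ2−h2·(2M2+M3)/6=-1/3
t_q=2 → seg 1, τ=1; S=-3+-5/6·τ+1/4·τ²+-1/24·τ³=-29/8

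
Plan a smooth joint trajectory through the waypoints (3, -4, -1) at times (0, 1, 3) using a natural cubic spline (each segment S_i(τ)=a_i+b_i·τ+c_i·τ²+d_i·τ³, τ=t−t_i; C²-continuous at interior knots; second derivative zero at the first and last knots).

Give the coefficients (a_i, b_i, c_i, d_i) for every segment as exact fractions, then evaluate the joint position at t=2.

Δ: Δ0=-7, Δ1=3/2
row 1: diag=6, rhs=51; c'=1/3, d'=17/2
back: M1=17/2
M: M0=0, M1=17/2, M2=0
seg 0: a=3, c=M0/2=0, d=(M1−M0)/(6·1)=17/12, b=Δ0−h0·(2M0+M1)/6=-101/12
seg 1: a=-4, c=M1/2=17/4, d=(M2−M1)/(6·2)=-17/24, b=Δ1−h1·(2M1+M2)/6=-25/6
t_q=2 → seg 1, τ=1; S=-4+-25/6·τ+17/4·τ²+-17/24·τ³=-37/8

  seg 0: a=3 b=-101/12 c=0 d=17/12
  seg 1: a=-4 b=-25/6 c=17/4 d=-17/24
S(2) = -37/8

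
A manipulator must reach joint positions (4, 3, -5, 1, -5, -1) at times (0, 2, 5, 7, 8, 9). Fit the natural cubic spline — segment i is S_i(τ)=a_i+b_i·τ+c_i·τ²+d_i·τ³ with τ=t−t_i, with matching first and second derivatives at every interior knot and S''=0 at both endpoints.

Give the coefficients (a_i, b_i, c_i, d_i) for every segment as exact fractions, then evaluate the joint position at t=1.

Δ: Δ0=-1/2, Δ1=-8/3, Δ2=3, Δ3=-6, Δ4=4
row 1: diag=10, rhs=-13; c'=3/10, d'=-13/10
row 2: denom=10−3·3/10=91/10; d'=(34−3·-13/10)/(91/10)=379/91
row 3: denom=6−2·20/91=506/91; d'=(-54−2·379/91)/(506/91)=-2836/253
row 4: denom=4−1·91/506=1933/506; d'=(60−1·-2836/253)/(1933/506)=36032/1933
back: M4=36032/1933
back: M3=-2836/253−91/506·36032/1933=-28148/1933
back: M2=379/91−20/91·-28148/1933=14237/1933
back: M1=-13/10−3/10·14237/1933=-6784/1933
M: M0=0, M1=-6784/1933, M2=14237/1933, M3=-28148/1933, M4=36032/1933, M5=0
seg 0: a=4, c=M0/2=0, d=(M1−M0)/(6·2)=-1696/5799, b=Δ0−h0·(2M0+M1)/6=7769/11598
seg 1: a=3, c=M1/2=-3392/1933, d=(M2−M1)/(6·3)=7007/11598, b=Δ1−h1·(2M1+M2)/6=-32935/11598
seg 2: a=-5, c=M2/2=14237/3866, d=(M3−M2)/(6·2)=-42385/23196, b=Δ2−h2·(2M2+M3)/6=17071/5799
seg 3: a=1, c=M3/2=-14074/1933, d=(M4−M3)/(6·1)=32090/5799, b=Δ3−h3·(2M3+M4)/6=-24662/5799
seg 4: a=-5, c=M4/2=18016/1933, d=(M5−M4)/(6·1)=-18016/5799, b=Δ4−h4·(2M4+M5)/6=-12836/5799
t_q=1 → seg 0, τ=1; S=4+7769/11598·τ+0·τ²+-1696/5799·τ³=16923/3866

  seg 0: a=4 b=7769/11598 c=0 d=-1696/5799
  seg 1: a=3 b=-32935/11598 c=-3392/1933 d=7007/11598
  seg 2: a=-5 b=17071/5799 c=14237/3866 d=-42385/23196
  seg 3: a=1 b=-24662/5799 c=-14074/1933 d=32090/5799
  seg 4: a=-5 b=-12836/5799 c=18016/1933 d=-18016/5799
S(1) = 16923/3866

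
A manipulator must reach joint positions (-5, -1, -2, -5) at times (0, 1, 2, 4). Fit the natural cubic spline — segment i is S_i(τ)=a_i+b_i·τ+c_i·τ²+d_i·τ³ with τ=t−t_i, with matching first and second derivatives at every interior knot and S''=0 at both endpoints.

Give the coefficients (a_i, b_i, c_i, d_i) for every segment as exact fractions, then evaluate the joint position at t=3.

  seg 0: a=-5 b=243/46 c=0 d=-59/46
  seg 1: a=-1 b=33/23 c=-177/46 d=65/46
  seg 2: a=-2 b=-93/46 c=9/23 d=-3/46
S(3) = -85/23

Δ: Δ0=4, Δ1=-1, Δ2=-3/2
row 1: diag=4, rhs=-30; c'=1/4, d'=-15/2
row 2: denom=6−1·1/4=23/4; d'=(-3−1·-15/2)/(23/4)=18/23
back: M2=18/23
back: M1=-15/2−1/4·18/23=-177/23
M: M0=0, M1=-177/23, M2=18/23, M3=0
seg 0: a=-5, c=M0/2=0, d=(M1−M0)/(6·1)=-59/46, b=Δ0−h0·(2M0+M1)/6=243/46
seg 1: a=-1, c=M1/2=-177/46, d=(M2−M1)/(6·1)=65/46, b=Δ1−h1·(2M1+M2)/6=33/23
seg 2: a=-2, c=M2/2=9/23, d=(M3−M2)/(6·2)=-3/46, b=Δ2−h2·(2M2+M3)/6=-93/46
t_q=3 → seg 2, τ=1; S=-2+-93/46·τ+9/23·τ²+-3/46·τ³=-85/23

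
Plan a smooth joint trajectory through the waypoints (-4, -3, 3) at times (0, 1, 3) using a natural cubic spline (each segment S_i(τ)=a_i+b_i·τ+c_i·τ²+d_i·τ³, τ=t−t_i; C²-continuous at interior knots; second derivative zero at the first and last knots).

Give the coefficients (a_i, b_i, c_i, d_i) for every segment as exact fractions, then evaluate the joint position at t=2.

  seg 0: a=-4 b=2/3 c=0 d=1/3
  seg 1: a=-3 b=5/3 c=1 d=-1/6
S(2) = -1/2

Δ: Δ0=1, Δ1=3
row 1: diag=6, rhs=12; c'=1/3, d'=2
back: M1=2
M: M0=0, M1=2, M2=0
seg 0: a=-4, c=M0/2=0, d=(M1−M0)/(6·1)=1/3, b=Δ0−h0·(2M0+M1)/6=2/3
seg 1: a=-3, c=M1/2=1, d=(M2−M1)/(6·2)=-1/6, b=Δ1−h1·(2M1+M2)/6=5/3
t_q=2 → seg 1, τ=1; S=-3+5/3·τ+1·τ²+-1/6·τ³=-1/2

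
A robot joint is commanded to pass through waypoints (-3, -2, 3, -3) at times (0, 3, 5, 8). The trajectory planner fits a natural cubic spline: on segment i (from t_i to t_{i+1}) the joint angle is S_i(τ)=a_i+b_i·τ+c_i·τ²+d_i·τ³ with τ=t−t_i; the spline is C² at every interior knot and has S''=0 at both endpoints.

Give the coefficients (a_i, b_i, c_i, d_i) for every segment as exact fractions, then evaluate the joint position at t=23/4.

Δ: Δ0=1/3, Δ1=5/2, Δ2=-2
row 1: diag=10, rhs=13; c'=1/5, d'=13/10
row 2: denom=10−2·1/5=48/5; d'=(-27−2·13/10)/(48/5)=-37/12
back: M2=-37/12
back: M1=13/10−1/5·-37/12=23/12
M: M0=0, M1=23/12, M2=-37/12, M3=0
seg 0: a=-3, c=M0/2=0, d=(M1−M0)/(6·3)=23/216, b=Δ0−h0·(2M0+M1)/6=-5/8
seg 1: a=-2, c=M1/2=23/24, d=(M2−M1)/(6·2)=-5/12, b=Δ1−h1·(2M1+M2)/6=9/4
seg 2: a=3, c=M2/2=-37/24, d=(M3−M2)/(6·3)=37/216, b=Δ2−h2·(2M2+M3)/6=13/12
t_q=23/4 → seg 2, τ=3/4; S=3+13/12·τ+-37/24·τ²+37/216·τ³=1545/512

  seg 0: a=-3 b=-5/8 c=0 d=23/216
  seg 1: a=-2 b=9/4 c=23/24 d=-5/12
  seg 2: a=3 b=13/12 c=-37/24 d=37/216
S(23/4) = 1545/512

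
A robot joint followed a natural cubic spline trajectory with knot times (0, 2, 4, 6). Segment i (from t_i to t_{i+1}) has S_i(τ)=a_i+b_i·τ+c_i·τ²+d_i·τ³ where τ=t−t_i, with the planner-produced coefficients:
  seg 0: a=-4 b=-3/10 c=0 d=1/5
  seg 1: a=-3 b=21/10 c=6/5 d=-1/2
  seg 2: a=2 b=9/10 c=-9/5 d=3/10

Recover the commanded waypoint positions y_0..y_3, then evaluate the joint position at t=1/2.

y_0=-4 y_1=-3 y_2=2 y_3=-1
S(1/2) = -33/8

y_0 = S_0(0) = a_0 = -4
y_1 = S_1(0) = a_1 = -3
y_2 = S_2(0) = a_2 = 2
y_3 = S_2(2) = -1
t_q=1/2 is in segment 0 (τ=1/2); S_0(τ)=-33/8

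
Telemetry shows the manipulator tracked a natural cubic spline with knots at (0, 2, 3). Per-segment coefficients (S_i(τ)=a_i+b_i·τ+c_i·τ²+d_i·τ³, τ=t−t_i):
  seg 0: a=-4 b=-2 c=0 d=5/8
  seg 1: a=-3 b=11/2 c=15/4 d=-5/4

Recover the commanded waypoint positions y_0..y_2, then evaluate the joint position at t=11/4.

y_0 = S_0(0) = a_0 = -4
y_1 = S_1(0) = a_1 = -3
y_2 = S_1(1) = 5
t_q=11/4 is in segment 1 (τ=3/4); S_1(τ)=693/256

y_0=-4 y_1=-3 y_2=5
S(11/4) = 693/256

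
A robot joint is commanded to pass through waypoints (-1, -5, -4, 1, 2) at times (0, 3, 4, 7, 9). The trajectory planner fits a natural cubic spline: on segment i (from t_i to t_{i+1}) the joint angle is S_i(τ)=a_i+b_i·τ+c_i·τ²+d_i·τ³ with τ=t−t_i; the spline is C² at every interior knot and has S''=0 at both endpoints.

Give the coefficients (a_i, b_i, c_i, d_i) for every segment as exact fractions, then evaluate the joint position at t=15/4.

  seg 0: a=-1 b=-269/124 c=0 d=311/3348
  seg 1: a=-5 b=21/62 c=311/372 d=-65/372
  seg 2: a=-4 b=553/372 c=29/93 d=-281/3348
  seg 3: a=1 b=203/186 c=-55/124 d=55/744
S(15/4) = -34517/7936

Δ: Δ0=-4/3, Δ1=1, Δ2=5/3, Δ3=1/2
row 1: diag=8, rhs=14; c'=1/8, d'=7/4
row 2: denom=8−1·1/8=63/8; d'=(4−1·7/4)/(63/8)=2/7
row 3: denom=10−3·8/21=62/7; d'=(-7−3·2/7)/(62/7)=-55/62
back: M3=-55/62
back: M2=2/7−8/21·-55/62=58/93
back: M1=7/4−1/8·58/93=311/186
M: M0=0, M1=311/186, M2=58/93, M3=-55/62, M4=0
seg 0: a=-1, c=M0/2=0, d=(M1−M0)/(6·3)=311/3348, b=Δ0−h0·(2M0+M1)/6=-269/124
seg 1: a=-5, c=M1/2=311/372, d=(M2−M1)/(6·1)=-65/372, b=Δ1−h1·(2M1+M2)/6=21/62
seg 2: a=-4, c=M2/2=29/93, d=(M3−M2)/(6·3)=-281/3348, b=Δ2−h2·(2M2+M3)/6=553/372
seg 3: a=1, c=M3/2=-55/124, d=(M4−M3)/(6·2)=55/744, b=Δ3−h3·(2M3+M4)/6=203/186
t_q=15/4 → seg 1, τ=3/4; S=-5+21/62·τ+311/372·τ²+-65/372·τ³=-34517/7936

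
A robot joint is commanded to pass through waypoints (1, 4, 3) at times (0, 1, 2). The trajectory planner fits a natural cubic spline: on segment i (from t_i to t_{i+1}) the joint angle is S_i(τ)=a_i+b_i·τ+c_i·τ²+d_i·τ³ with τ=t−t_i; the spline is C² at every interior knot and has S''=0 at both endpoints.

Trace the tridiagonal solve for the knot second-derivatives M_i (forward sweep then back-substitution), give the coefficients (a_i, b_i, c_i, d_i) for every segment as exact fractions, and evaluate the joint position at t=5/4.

Δ: Δ0=3, Δ1=-1
row 1: diag=4, rhs=-24; c'=1/4, d'=-6
back: M1=-6
M: M0=0, M1=-6, M2=0
seg 0: a=1, c=M0/2=0, d=(M1−M0)/(6·1)=-1, b=Δ0−h0·(2M0+M1)/6=4
seg 1: a=4, c=M1/2=-3, d=(M2−M1)/(6·1)=1, b=Δ1−h1·(2M1+M2)/6=1
t_q=5/4 → seg 1, τ=1/4; S=4+1·τ+-3·τ²+1·τ³=261/64

  seg 0: a=1 b=4 c=0 d=-1
  seg 1: a=4 b=1 c=-3 d=1
S(5/4) = 261/64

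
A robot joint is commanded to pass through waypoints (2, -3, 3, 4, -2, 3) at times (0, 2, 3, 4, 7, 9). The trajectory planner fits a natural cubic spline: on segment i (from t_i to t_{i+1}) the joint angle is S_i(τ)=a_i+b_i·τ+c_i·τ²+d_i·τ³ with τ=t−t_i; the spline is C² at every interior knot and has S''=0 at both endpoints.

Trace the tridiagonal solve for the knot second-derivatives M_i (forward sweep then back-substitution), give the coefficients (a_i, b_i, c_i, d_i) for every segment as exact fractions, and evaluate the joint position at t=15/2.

  seg 0: a=2 b=-18427/3146 c=0 d=5281/6292
  seg 1: a=-3 b=13259/3146 c=15843/3146 d=-5113/1573
  seg 2: a=3 b=1297/286 c=-14835/3146 d=1857/1573
  seg 3: a=4 b=-4261/3146 c=-3693/3146 d=116/363
  seg 4: a=-2 b=725/3146 c=5355/3146 d=-1785/6292
S(15/2) = -75237/50336

Δ: Δ0=-5/2, Δ1=6, Δ2=1, Δ3=-2, Δ4=5/2
row 1: diag=6, rhs=51; c'=1/6, d'=17/2
row 2: denom=4−1·1/6=23/6; d'=(-30−1·17/2)/(23/6)=-231/23
row 3: denom=8−1·6/23=178/23; d'=(-18−1·-231/23)/(178/23)=-183/178
row 4: denom=10−3·69/178=1573/178; d'=(27−3·-183/178)/(1573/178)=5355/1573
back: M4=5355/1573
back: M3=-183/178−69/178·5355/1573=-3693/1573
back: M2=-231/23−6/23·-3693/1573=-14835/1573
back: M1=17/2−1/6·-14835/1573=15843/1573
M: M0=0, M1=15843/1573, M2=-14835/1573, M3=-3693/1573, M4=5355/1573, M5=0
seg 0: a=2, c=M0/2=0, d=(M1−M0)/(6·2)=5281/6292, b=Δ0−h0·(2M0+M1)/6=-18427/3146
seg 1: a=-3, c=M1/2=15843/3146, d=(M2−M1)/(6·1)=-5113/1573, b=Δ1−h1·(2M1+M2)/6=13259/3146
seg 2: a=3, c=M2/2=-14835/3146, d=(M3−M2)/(6·1)=1857/1573, b=Δ2−h2·(2M2+M3)/6=1297/286
seg 3: a=4, c=M3/2=-3693/3146, d=(M4−M3)/(6·3)=116/363, b=Δ3−h3·(2M3+M4)/6=-4261/3146
seg 4: a=-2, c=M4/2=5355/3146, d=(M5−M4)/(6·2)=-1785/6292, b=Δ4−h4·(2M4+M5)/6=725/3146
t_q=15/2 → seg 4, τ=1/2; S=-2+725/3146·τ+5355/3146·τ²+-1785/6292·τ³=-75237/50336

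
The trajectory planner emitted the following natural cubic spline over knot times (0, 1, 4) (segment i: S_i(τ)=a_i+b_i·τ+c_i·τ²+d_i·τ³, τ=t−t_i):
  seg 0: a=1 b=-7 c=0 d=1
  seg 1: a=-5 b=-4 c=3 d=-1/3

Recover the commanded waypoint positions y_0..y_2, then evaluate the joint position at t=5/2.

y_0=1 y_1=-5 y_2=1
S(5/2) = -43/8

y_0 = S_0(0) = a_0 = 1
y_1 = S_1(0) = a_1 = -5
y_2 = S_1(3) = 1
t_q=5/2 is in segment 1 (τ=3/2); S_1(τ)=-43/8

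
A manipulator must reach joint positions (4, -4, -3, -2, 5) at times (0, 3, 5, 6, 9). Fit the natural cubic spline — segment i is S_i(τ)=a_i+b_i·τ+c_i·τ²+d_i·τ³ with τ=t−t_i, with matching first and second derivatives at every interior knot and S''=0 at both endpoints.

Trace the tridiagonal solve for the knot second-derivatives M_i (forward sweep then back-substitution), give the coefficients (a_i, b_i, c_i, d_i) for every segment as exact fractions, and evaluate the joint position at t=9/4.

  seg 0: a=4 b=-3197/876 c=0 d=287/2628
  seg 1: a=-4 b=-307/438 c=287/292 d=-335/1752
  seg 2: a=-3 b=205/219 c=-12/73 d=50/219
  seg 3: a=-2 b=283/219 c=38/73 d=-38/657
S(9/4) = -55457/18688

Δ: Δ0=-8/3, Δ1=1/2, Δ2=1, Δ3=7/3
row 1: diag=10, rhs=19; c'=1/5, d'=19/10
row 2: denom=6−2·1/5=28/5; d'=(3−2·19/10)/(28/5)=-1/7
row 3: denom=8−1·5/28=219/28; d'=(8−1·-1/7)/(219/28)=76/73
back: M3=76/73
back: M2=-1/7−5/28·76/73=-24/73
back: M1=19/10−1/5·-24/73=287/146
M: M0=0, M1=287/146, M2=-24/73, M3=76/73, M4=0
seg 0: a=4, c=M0/2=0, d=(M1−M0)/(6·3)=287/2628, b=Δ0−h0·(2M0+M1)/6=-3197/876
seg 1: a=-4, c=M1/2=287/292, d=(M2−M1)/(6·2)=-335/1752, b=Δ1−h1·(2M1+M2)/6=-307/438
seg 2: a=-3, c=M2/2=-12/73, d=(M3−M2)/(6·1)=50/219, b=Δ2−h2·(2M2+M3)/6=205/219
seg 3: a=-2, c=M3/2=38/73, d=(M4−M3)/(6·3)=-38/657, b=Δ3−h3·(2M3+M4)/6=283/219
t_q=9/4 → seg 0, τ=9/4; S=4+-3197/876·τ+0·τ²+287/2628·τ³=-55457/18688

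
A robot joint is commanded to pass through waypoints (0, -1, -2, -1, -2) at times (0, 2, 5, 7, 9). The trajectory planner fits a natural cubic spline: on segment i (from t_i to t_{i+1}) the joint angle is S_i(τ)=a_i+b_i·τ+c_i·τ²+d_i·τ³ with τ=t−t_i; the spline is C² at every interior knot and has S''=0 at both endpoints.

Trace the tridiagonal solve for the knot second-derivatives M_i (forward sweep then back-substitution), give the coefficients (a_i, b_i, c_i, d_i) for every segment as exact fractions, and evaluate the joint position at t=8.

  seg 0: a=0 b=-119/258 c=0 d=-5/516
  seg 1: a=-1 b=-149/258 c=-5/86 d=2/43
  seg 2: a=-2 b=85/258 c=31/86 d=-71/516
  seg 3: a=-1 b=31/258 c=-20/43 d=10/129
S(8) = -109/86

Δ: Δ0=-1/2, Δ1=-1/3, Δ2=1/2, Δ3=-1/2
row 1: diag=10, rhs=1; c'=3/10, d'=1/10
row 2: denom=10−3·3/10=91/10; d'=(5−3·1/10)/(91/10)=47/91
row 3: denom=8−2·20/91=688/91; d'=(-6−2·47/91)/(688/91)=-40/43
back: M3=-40/43
back: M2=47/91−20/91·-40/43=31/43
back: M1=1/10−3/10·31/43=-5/43
M: M0=0, M1=-5/43, M2=31/43, M3=-40/43, M4=0
seg 0: a=0, c=M0/2=0, d=(M1−M0)/(6·2)=-5/516, b=Δ0−h0·(2M0+M1)/6=-119/258
seg 1: a=-1, c=M1/2=-5/86, d=(M2−M1)/(6·3)=2/43, b=Δ1−h1·(2M1+M2)/6=-149/258
seg 2: a=-2, c=M2/2=31/86, d=(M3−M2)/(6·2)=-71/516, b=Δ2−h2·(2M2+M3)/6=85/258
seg 3: a=-1, c=M3/2=-20/43, d=(M4−M3)/(6·2)=10/129, b=Δ3−h3·(2M3+M4)/6=31/258
t_q=8 → seg 3, τ=1; S=-1+31/258·τ+-20/43·τ²+10/129·τ³=-109/86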